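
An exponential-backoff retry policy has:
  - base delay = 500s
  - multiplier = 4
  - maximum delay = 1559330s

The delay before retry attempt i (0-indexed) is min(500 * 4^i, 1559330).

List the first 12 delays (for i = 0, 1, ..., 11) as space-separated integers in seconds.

Computing each delay:
  i=0: min(500*4^0, 1559330) = 500
  i=1: min(500*4^1, 1559330) = 2000
  i=2: min(500*4^2, 1559330) = 8000
  i=3: min(500*4^3, 1559330) = 32000
  i=4: min(500*4^4, 1559330) = 128000
  i=5: min(500*4^5, 1559330) = 512000
  i=6: min(500*4^6, 1559330) = 1559330
  i=7: min(500*4^7, 1559330) = 1559330
  i=8: min(500*4^8, 1559330) = 1559330
  i=9: min(500*4^9, 1559330) = 1559330
  i=10: min(500*4^10, 1559330) = 1559330
  i=11: min(500*4^11, 1559330) = 1559330

Answer: 500 2000 8000 32000 128000 512000 1559330 1559330 1559330 1559330 1559330 1559330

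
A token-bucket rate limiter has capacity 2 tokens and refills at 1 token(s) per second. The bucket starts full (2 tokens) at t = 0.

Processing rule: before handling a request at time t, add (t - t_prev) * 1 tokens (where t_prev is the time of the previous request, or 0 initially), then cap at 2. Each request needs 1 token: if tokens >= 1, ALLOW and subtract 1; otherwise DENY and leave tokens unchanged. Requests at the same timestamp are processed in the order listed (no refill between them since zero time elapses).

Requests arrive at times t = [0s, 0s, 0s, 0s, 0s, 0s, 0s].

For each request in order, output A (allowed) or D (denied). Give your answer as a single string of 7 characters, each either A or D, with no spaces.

Simulating step by step:
  req#1 t=0s: ALLOW
  req#2 t=0s: ALLOW
  req#3 t=0s: DENY
  req#4 t=0s: DENY
  req#5 t=0s: DENY
  req#6 t=0s: DENY
  req#7 t=0s: DENY

Answer: AADDDDD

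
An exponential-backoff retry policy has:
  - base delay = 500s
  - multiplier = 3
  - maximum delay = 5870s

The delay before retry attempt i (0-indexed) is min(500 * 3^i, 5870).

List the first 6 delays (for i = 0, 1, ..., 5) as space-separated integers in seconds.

Answer: 500 1500 4500 5870 5870 5870

Derivation:
Computing each delay:
  i=0: min(500*3^0, 5870) = 500
  i=1: min(500*3^1, 5870) = 1500
  i=2: min(500*3^2, 5870) = 4500
  i=3: min(500*3^3, 5870) = 5870
  i=4: min(500*3^4, 5870) = 5870
  i=5: min(500*3^5, 5870) = 5870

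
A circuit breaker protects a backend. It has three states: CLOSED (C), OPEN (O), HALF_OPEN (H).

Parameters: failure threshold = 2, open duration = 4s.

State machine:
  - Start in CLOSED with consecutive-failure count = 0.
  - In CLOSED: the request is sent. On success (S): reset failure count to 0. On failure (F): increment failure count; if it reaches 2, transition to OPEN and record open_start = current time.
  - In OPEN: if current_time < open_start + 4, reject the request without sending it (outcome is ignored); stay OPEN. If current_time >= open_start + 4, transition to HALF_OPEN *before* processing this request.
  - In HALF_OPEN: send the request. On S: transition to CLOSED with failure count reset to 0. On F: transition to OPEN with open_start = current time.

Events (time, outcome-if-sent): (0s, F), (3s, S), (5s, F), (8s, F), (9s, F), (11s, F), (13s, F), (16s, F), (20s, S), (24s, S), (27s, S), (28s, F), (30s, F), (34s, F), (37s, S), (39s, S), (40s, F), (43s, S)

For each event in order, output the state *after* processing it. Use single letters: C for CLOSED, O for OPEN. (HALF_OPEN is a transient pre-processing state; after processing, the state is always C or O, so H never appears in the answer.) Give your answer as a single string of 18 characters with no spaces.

Answer: CCCOOOOOCCCCOOOCCC

Derivation:
State after each event:
  event#1 t=0s outcome=F: state=CLOSED
  event#2 t=3s outcome=S: state=CLOSED
  event#3 t=5s outcome=F: state=CLOSED
  event#4 t=8s outcome=F: state=OPEN
  event#5 t=9s outcome=F: state=OPEN
  event#6 t=11s outcome=F: state=OPEN
  event#7 t=13s outcome=F: state=OPEN
  event#8 t=16s outcome=F: state=OPEN
  event#9 t=20s outcome=S: state=CLOSED
  event#10 t=24s outcome=S: state=CLOSED
  event#11 t=27s outcome=S: state=CLOSED
  event#12 t=28s outcome=F: state=CLOSED
  event#13 t=30s outcome=F: state=OPEN
  event#14 t=34s outcome=F: state=OPEN
  event#15 t=37s outcome=S: state=OPEN
  event#16 t=39s outcome=S: state=CLOSED
  event#17 t=40s outcome=F: state=CLOSED
  event#18 t=43s outcome=S: state=CLOSED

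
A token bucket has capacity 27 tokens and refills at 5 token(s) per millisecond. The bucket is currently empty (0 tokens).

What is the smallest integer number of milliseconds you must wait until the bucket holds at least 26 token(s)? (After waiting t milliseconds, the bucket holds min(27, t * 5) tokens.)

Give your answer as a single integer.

Need t * 5 >= 26, so t >= 26/5.
Smallest integer t = ceil(26/5) = 6.

Answer: 6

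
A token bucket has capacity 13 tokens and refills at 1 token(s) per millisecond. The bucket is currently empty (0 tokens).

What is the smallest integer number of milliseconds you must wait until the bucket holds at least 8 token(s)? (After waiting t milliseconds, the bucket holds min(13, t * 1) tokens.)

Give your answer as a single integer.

Answer: 8

Derivation:
Need t * 1 >= 8, so t >= 8/1.
Smallest integer t = ceil(8/1) = 8.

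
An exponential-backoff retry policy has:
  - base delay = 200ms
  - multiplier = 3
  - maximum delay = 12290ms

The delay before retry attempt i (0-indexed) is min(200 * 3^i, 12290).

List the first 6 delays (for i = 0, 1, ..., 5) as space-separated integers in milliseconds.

Answer: 200 600 1800 5400 12290 12290

Derivation:
Computing each delay:
  i=0: min(200*3^0, 12290) = 200
  i=1: min(200*3^1, 12290) = 600
  i=2: min(200*3^2, 12290) = 1800
  i=3: min(200*3^3, 12290) = 5400
  i=4: min(200*3^4, 12290) = 12290
  i=5: min(200*3^5, 12290) = 12290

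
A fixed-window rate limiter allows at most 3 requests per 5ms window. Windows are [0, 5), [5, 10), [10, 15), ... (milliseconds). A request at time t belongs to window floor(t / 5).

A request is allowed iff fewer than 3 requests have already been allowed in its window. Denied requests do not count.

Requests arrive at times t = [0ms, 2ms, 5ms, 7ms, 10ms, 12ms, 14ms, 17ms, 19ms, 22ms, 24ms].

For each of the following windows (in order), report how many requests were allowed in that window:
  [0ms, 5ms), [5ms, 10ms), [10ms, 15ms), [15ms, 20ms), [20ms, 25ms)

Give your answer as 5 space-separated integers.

Answer: 2 2 3 2 2

Derivation:
Processing requests:
  req#1 t=0ms (window 0): ALLOW
  req#2 t=2ms (window 0): ALLOW
  req#3 t=5ms (window 1): ALLOW
  req#4 t=7ms (window 1): ALLOW
  req#5 t=10ms (window 2): ALLOW
  req#6 t=12ms (window 2): ALLOW
  req#7 t=14ms (window 2): ALLOW
  req#8 t=17ms (window 3): ALLOW
  req#9 t=19ms (window 3): ALLOW
  req#10 t=22ms (window 4): ALLOW
  req#11 t=24ms (window 4): ALLOW

Allowed counts by window: 2 2 3 2 2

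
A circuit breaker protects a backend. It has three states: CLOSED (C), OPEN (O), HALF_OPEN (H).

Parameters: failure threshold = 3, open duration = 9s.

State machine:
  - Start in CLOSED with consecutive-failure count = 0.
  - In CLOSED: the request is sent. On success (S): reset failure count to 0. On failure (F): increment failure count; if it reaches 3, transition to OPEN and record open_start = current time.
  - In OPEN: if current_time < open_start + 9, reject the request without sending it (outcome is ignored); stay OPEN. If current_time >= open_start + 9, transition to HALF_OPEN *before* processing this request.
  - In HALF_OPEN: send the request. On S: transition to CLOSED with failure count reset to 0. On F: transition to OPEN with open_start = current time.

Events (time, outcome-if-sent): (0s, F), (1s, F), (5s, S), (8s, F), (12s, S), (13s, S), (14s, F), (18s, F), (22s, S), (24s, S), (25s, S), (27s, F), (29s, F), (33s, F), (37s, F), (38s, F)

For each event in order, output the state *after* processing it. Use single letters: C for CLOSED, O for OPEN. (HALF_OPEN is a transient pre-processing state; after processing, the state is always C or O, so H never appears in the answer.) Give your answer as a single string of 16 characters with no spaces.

Answer: CCCCCCCCCCCCCOOO

Derivation:
State after each event:
  event#1 t=0s outcome=F: state=CLOSED
  event#2 t=1s outcome=F: state=CLOSED
  event#3 t=5s outcome=S: state=CLOSED
  event#4 t=8s outcome=F: state=CLOSED
  event#5 t=12s outcome=S: state=CLOSED
  event#6 t=13s outcome=S: state=CLOSED
  event#7 t=14s outcome=F: state=CLOSED
  event#8 t=18s outcome=F: state=CLOSED
  event#9 t=22s outcome=S: state=CLOSED
  event#10 t=24s outcome=S: state=CLOSED
  event#11 t=25s outcome=S: state=CLOSED
  event#12 t=27s outcome=F: state=CLOSED
  event#13 t=29s outcome=F: state=CLOSED
  event#14 t=33s outcome=F: state=OPEN
  event#15 t=37s outcome=F: state=OPEN
  event#16 t=38s outcome=F: state=OPEN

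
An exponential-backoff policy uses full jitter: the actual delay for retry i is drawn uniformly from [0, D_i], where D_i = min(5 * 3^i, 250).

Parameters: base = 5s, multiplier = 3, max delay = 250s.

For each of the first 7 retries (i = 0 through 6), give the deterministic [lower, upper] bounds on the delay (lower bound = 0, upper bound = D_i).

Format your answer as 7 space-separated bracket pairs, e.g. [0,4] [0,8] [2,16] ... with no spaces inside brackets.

Computing bounds per retry:
  i=0: D_i=min(5*3^0,250)=5, bounds=[0,5]
  i=1: D_i=min(5*3^1,250)=15, bounds=[0,15]
  i=2: D_i=min(5*3^2,250)=45, bounds=[0,45]
  i=3: D_i=min(5*3^3,250)=135, bounds=[0,135]
  i=4: D_i=min(5*3^4,250)=250, bounds=[0,250]
  i=5: D_i=min(5*3^5,250)=250, bounds=[0,250]
  i=6: D_i=min(5*3^6,250)=250, bounds=[0,250]

Answer: [0,5] [0,15] [0,45] [0,135] [0,250] [0,250] [0,250]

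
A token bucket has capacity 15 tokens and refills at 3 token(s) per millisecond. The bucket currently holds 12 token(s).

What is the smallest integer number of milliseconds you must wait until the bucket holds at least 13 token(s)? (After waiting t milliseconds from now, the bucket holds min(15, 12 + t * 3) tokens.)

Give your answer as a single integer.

Need 12 + t * 3 >= 13, so t >= 1/3.
Smallest integer t = ceil(1/3) = 1.

Answer: 1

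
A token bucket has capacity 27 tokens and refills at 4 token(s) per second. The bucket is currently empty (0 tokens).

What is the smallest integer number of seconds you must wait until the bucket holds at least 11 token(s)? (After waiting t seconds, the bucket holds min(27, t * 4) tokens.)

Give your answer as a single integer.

Answer: 3

Derivation:
Need t * 4 >= 11, so t >= 11/4.
Smallest integer t = ceil(11/4) = 3.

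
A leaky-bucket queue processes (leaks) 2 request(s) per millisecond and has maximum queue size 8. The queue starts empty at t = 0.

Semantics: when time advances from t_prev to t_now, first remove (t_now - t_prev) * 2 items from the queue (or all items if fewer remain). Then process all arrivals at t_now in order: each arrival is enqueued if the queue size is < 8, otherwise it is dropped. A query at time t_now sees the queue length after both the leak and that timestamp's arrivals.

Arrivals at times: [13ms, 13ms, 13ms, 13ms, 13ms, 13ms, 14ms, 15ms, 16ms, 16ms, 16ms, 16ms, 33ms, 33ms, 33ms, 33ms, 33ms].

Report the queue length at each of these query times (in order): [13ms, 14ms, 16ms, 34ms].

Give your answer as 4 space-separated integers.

Answer: 6 5 6 3

Derivation:
Queue lengths at query times:
  query t=13ms: backlog = 6
  query t=14ms: backlog = 5
  query t=16ms: backlog = 6
  query t=34ms: backlog = 3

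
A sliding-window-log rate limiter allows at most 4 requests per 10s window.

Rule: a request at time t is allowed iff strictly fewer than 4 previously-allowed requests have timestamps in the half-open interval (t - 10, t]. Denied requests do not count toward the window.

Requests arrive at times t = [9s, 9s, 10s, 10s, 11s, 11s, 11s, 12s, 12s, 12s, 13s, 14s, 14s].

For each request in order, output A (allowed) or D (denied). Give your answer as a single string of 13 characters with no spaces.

Tracking allowed requests in the window:
  req#1 t=9s: ALLOW
  req#2 t=9s: ALLOW
  req#3 t=10s: ALLOW
  req#4 t=10s: ALLOW
  req#5 t=11s: DENY
  req#6 t=11s: DENY
  req#7 t=11s: DENY
  req#8 t=12s: DENY
  req#9 t=12s: DENY
  req#10 t=12s: DENY
  req#11 t=13s: DENY
  req#12 t=14s: DENY
  req#13 t=14s: DENY

Answer: AAAADDDDDDDDD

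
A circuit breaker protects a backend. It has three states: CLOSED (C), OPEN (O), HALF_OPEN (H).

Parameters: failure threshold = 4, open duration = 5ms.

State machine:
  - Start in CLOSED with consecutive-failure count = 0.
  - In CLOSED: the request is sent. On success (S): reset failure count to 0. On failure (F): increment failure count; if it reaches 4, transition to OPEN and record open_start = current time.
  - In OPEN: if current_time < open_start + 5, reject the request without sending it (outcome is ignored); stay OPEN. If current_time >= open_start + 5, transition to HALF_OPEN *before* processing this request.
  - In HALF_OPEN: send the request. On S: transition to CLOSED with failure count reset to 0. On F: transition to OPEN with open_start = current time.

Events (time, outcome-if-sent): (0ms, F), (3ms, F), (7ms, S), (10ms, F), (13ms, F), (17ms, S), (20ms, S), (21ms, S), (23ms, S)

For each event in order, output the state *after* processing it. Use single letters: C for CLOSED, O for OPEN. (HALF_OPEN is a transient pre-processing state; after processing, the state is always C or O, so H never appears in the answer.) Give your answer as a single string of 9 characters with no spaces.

State after each event:
  event#1 t=0ms outcome=F: state=CLOSED
  event#2 t=3ms outcome=F: state=CLOSED
  event#3 t=7ms outcome=S: state=CLOSED
  event#4 t=10ms outcome=F: state=CLOSED
  event#5 t=13ms outcome=F: state=CLOSED
  event#6 t=17ms outcome=S: state=CLOSED
  event#7 t=20ms outcome=S: state=CLOSED
  event#8 t=21ms outcome=S: state=CLOSED
  event#9 t=23ms outcome=S: state=CLOSED

Answer: CCCCCCCCC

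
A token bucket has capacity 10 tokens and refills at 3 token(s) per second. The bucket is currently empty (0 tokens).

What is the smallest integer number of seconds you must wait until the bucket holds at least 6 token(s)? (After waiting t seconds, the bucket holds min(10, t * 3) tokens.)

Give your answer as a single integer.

Need t * 3 >= 6, so t >= 6/3.
Smallest integer t = ceil(6/3) = 2.

Answer: 2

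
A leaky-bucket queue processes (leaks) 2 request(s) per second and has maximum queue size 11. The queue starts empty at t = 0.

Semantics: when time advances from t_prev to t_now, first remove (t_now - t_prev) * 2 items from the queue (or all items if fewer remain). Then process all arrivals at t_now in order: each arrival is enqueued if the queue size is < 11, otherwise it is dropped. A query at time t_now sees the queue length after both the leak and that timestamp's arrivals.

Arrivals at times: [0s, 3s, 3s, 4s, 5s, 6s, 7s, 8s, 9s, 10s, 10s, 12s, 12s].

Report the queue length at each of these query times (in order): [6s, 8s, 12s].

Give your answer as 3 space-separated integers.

Queue lengths at query times:
  query t=6s: backlog = 1
  query t=8s: backlog = 1
  query t=12s: backlog = 2

Answer: 1 1 2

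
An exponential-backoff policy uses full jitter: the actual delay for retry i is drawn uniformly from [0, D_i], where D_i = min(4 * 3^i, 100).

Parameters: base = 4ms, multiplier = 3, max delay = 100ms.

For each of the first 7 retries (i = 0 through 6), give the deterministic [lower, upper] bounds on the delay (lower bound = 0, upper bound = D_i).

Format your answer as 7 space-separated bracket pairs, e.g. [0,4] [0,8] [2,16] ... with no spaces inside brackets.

Computing bounds per retry:
  i=0: D_i=min(4*3^0,100)=4, bounds=[0,4]
  i=1: D_i=min(4*3^1,100)=12, bounds=[0,12]
  i=2: D_i=min(4*3^2,100)=36, bounds=[0,36]
  i=3: D_i=min(4*3^3,100)=100, bounds=[0,100]
  i=4: D_i=min(4*3^4,100)=100, bounds=[0,100]
  i=5: D_i=min(4*3^5,100)=100, bounds=[0,100]
  i=6: D_i=min(4*3^6,100)=100, bounds=[0,100]

Answer: [0,4] [0,12] [0,36] [0,100] [0,100] [0,100] [0,100]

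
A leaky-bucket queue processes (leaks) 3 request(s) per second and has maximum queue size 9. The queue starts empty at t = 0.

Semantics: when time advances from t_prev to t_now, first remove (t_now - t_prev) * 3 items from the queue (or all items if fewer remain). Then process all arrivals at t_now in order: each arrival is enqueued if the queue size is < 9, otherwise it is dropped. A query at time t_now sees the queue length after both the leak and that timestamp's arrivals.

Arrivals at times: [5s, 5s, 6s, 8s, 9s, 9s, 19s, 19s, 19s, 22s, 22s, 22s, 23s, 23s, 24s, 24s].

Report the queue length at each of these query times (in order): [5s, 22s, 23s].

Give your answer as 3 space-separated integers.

Queue lengths at query times:
  query t=5s: backlog = 2
  query t=22s: backlog = 3
  query t=23s: backlog = 2

Answer: 2 3 2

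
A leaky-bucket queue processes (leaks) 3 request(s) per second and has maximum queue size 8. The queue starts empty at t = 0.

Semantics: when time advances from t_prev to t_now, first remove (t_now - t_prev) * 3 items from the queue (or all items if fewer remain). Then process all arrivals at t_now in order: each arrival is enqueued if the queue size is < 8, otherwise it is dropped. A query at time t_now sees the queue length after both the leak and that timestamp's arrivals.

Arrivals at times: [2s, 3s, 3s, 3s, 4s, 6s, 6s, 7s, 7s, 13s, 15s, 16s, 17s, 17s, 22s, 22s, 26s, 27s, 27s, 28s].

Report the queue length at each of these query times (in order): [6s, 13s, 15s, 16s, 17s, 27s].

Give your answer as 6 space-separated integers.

Answer: 2 1 1 1 2 2

Derivation:
Queue lengths at query times:
  query t=6s: backlog = 2
  query t=13s: backlog = 1
  query t=15s: backlog = 1
  query t=16s: backlog = 1
  query t=17s: backlog = 2
  query t=27s: backlog = 2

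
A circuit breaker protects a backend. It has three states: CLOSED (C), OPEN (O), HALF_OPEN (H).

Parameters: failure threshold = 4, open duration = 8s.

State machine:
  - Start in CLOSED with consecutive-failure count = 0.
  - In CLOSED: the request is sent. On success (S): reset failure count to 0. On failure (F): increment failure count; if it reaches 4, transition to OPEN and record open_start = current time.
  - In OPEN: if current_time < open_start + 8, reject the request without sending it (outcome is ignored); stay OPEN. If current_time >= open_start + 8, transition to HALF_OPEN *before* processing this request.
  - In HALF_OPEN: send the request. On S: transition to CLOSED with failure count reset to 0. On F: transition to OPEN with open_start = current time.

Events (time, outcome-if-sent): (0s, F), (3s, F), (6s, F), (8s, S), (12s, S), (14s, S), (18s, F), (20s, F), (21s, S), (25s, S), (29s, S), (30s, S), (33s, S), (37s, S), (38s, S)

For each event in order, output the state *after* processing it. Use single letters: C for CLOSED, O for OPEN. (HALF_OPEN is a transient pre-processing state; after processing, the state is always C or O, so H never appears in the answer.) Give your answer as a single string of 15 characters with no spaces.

Answer: CCCCCCCCCCCCCCC

Derivation:
State after each event:
  event#1 t=0s outcome=F: state=CLOSED
  event#2 t=3s outcome=F: state=CLOSED
  event#3 t=6s outcome=F: state=CLOSED
  event#4 t=8s outcome=S: state=CLOSED
  event#5 t=12s outcome=S: state=CLOSED
  event#6 t=14s outcome=S: state=CLOSED
  event#7 t=18s outcome=F: state=CLOSED
  event#8 t=20s outcome=F: state=CLOSED
  event#9 t=21s outcome=S: state=CLOSED
  event#10 t=25s outcome=S: state=CLOSED
  event#11 t=29s outcome=S: state=CLOSED
  event#12 t=30s outcome=S: state=CLOSED
  event#13 t=33s outcome=S: state=CLOSED
  event#14 t=37s outcome=S: state=CLOSED
  event#15 t=38s outcome=S: state=CLOSED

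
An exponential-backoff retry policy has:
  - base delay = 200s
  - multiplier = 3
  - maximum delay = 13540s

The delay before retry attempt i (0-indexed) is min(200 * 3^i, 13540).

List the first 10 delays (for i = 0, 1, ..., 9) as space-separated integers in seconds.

Answer: 200 600 1800 5400 13540 13540 13540 13540 13540 13540

Derivation:
Computing each delay:
  i=0: min(200*3^0, 13540) = 200
  i=1: min(200*3^1, 13540) = 600
  i=2: min(200*3^2, 13540) = 1800
  i=3: min(200*3^3, 13540) = 5400
  i=4: min(200*3^4, 13540) = 13540
  i=5: min(200*3^5, 13540) = 13540
  i=6: min(200*3^6, 13540) = 13540
  i=7: min(200*3^7, 13540) = 13540
  i=8: min(200*3^8, 13540) = 13540
  i=9: min(200*3^9, 13540) = 13540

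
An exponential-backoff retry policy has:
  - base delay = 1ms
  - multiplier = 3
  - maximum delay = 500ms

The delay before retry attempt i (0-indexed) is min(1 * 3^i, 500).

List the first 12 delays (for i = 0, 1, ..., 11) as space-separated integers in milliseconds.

Answer: 1 3 9 27 81 243 500 500 500 500 500 500

Derivation:
Computing each delay:
  i=0: min(1*3^0, 500) = 1
  i=1: min(1*3^1, 500) = 3
  i=2: min(1*3^2, 500) = 9
  i=3: min(1*3^3, 500) = 27
  i=4: min(1*3^4, 500) = 81
  i=5: min(1*3^5, 500) = 243
  i=6: min(1*3^6, 500) = 500
  i=7: min(1*3^7, 500) = 500
  i=8: min(1*3^8, 500) = 500
  i=9: min(1*3^9, 500) = 500
  i=10: min(1*3^10, 500) = 500
  i=11: min(1*3^11, 500) = 500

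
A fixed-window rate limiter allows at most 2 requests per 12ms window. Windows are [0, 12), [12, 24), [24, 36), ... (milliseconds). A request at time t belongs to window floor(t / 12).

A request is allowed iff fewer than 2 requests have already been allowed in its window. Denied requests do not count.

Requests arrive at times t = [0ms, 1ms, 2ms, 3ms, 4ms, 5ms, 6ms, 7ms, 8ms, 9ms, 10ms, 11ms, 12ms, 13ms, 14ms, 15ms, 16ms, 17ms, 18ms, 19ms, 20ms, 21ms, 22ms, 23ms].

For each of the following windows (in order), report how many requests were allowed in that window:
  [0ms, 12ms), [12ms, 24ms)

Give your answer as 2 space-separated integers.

Answer: 2 2

Derivation:
Processing requests:
  req#1 t=0ms (window 0): ALLOW
  req#2 t=1ms (window 0): ALLOW
  req#3 t=2ms (window 0): DENY
  req#4 t=3ms (window 0): DENY
  req#5 t=4ms (window 0): DENY
  req#6 t=5ms (window 0): DENY
  req#7 t=6ms (window 0): DENY
  req#8 t=7ms (window 0): DENY
  req#9 t=8ms (window 0): DENY
  req#10 t=9ms (window 0): DENY
  req#11 t=10ms (window 0): DENY
  req#12 t=11ms (window 0): DENY
  req#13 t=12ms (window 1): ALLOW
  req#14 t=13ms (window 1): ALLOW
  req#15 t=14ms (window 1): DENY
  req#16 t=15ms (window 1): DENY
  req#17 t=16ms (window 1): DENY
  req#18 t=17ms (window 1): DENY
  req#19 t=18ms (window 1): DENY
  req#20 t=19ms (window 1): DENY
  req#21 t=20ms (window 1): DENY
  req#22 t=21ms (window 1): DENY
  req#23 t=22ms (window 1): DENY
  req#24 t=23ms (window 1): DENY

Allowed counts by window: 2 2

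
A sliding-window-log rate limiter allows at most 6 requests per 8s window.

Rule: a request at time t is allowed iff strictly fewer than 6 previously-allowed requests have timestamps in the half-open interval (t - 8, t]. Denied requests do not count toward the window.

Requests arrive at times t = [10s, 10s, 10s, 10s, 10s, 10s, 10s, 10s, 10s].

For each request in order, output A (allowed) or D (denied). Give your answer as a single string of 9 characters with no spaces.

Answer: AAAAAADDD

Derivation:
Tracking allowed requests in the window:
  req#1 t=10s: ALLOW
  req#2 t=10s: ALLOW
  req#3 t=10s: ALLOW
  req#4 t=10s: ALLOW
  req#5 t=10s: ALLOW
  req#6 t=10s: ALLOW
  req#7 t=10s: DENY
  req#8 t=10s: DENY
  req#9 t=10s: DENY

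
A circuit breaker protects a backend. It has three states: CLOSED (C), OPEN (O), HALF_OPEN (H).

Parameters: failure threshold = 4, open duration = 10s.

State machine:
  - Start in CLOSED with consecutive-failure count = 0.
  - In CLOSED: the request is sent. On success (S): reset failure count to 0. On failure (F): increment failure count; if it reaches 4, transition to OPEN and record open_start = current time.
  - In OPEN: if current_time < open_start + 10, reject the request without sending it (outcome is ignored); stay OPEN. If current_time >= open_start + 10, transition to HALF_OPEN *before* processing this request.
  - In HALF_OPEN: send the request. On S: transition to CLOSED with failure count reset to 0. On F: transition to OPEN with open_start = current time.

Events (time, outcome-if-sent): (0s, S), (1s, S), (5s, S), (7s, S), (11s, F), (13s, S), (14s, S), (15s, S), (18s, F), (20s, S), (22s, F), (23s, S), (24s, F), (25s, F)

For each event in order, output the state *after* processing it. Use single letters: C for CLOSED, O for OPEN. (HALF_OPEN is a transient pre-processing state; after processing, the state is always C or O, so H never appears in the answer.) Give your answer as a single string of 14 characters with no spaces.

State after each event:
  event#1 t=0s outcome=S: state=CLOSED
  event#2 t=1s outcome=S: state=CLOSED
  event#3 t=5s outcome=S: state=CLOSED
  event#4 t=7s outcome=S: state=CLOSED
  event#5 t=11s outcome=F: state=CLOSED
  event#6 t=13s outcome=S: state=CLOSED
  event#7 t=14s outcome=S: state=CLOSED
  event#8 t=15s outcome=S: state=CLOSED
  event#9 t=18s outcome=F: state=CLOSED
  event#10 t=20s outcome=S: state=CLOSED
  event#11 t=22s outcome=F: state=CLOSED
  event#12 t=23s outcome=S: state=CLOSED
  event#13 t=24s outcome=F: state=CLOSED
  event#14 t=25s outcome=F: state=CLOSED

Answer: CCCCCCCCCCCCCC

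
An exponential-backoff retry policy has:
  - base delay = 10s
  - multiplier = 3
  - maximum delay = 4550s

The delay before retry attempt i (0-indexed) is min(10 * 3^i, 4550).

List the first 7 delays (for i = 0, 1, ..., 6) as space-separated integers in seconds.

Answer: 10 30 90 270 810 2430 4550

Derivation:
Computing each delay:
  i=0: min(10*3^0, 4550) = 10
  i=1: min(10*3^1, 4550) = 30
  i=2: min(10*3^2, 4550) = 90
  i=3: min(10*3^3, 4550) = 270
  i=4: min(10*3^4, 4550) = 810
  i=5: min(10*3^5, 4550) = 2430
  i=6: min(10*3^6, 4550) = 4550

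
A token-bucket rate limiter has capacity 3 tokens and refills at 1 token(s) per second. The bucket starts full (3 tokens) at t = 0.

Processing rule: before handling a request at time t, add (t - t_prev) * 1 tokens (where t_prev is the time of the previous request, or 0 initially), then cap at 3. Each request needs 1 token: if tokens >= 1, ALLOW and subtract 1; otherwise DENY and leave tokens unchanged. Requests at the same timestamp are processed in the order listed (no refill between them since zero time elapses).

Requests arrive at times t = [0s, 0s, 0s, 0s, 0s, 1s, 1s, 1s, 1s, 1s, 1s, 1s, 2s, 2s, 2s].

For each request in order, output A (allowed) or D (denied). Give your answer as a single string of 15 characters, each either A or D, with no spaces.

Answer: AAADDADDDDDDADD

Derivation:
Simulating step by step:
  req#1 t=0s: ALLOW
  req#2 t=0s: ALLOW
  req#3 t=0s: ALLOW
  req#4 t=0s: DENY
  req#5 t=0s: DENY
  req#6 t=1s: ALLOW
  req#7 t=1s: DENY
  req#8 t=1s: DENY
  req#9 t=1s: DENY
  req#10 t=1s: DENY
  req#11 t=1s: DENY
  req#12 t=1s: DENY
  req#13 t=2s: ALLOW
  req#14 t=2s: DENY
  req#15 t=2s: DENY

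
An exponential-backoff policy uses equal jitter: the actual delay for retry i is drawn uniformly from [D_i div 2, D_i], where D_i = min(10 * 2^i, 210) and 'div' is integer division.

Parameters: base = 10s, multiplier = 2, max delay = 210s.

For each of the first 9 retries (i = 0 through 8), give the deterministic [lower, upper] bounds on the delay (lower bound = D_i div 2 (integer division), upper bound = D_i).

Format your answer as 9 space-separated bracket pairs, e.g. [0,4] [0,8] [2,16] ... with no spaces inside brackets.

Answer: [5,10] [10,20] [20,40] [40,80] [80,160] [105,210] [105,210] [105,210] [105,210]

Derivation:
Computing bounds per retry:
  i=0: D_i=min(10*2^0,210)=10, bounds=[5,10]
  i=1: D_i=min(10*2^1,210)=20, bounds=[10,20]
  i=2: D_i=min(10*2^2,210)=40, bounds=[20,40]
  i=3: D_i=min(10*2^3,210)=80, bounds=[40,80]
  i=4: D_i=min(10*2^4,210)=160, bounds=[80,160]
  i=5: D_i=min(10*2^5,210)=210, bounds=[105,210]
  i=6: D_i=min(10*2^6,210)=210, bounds=[105,210]
  i=7: D_i=min(10*2^7,210)=210, bounds=[105,210]
  i=8: D_i=min(10*2^8,210)=210, bounds=[105,210]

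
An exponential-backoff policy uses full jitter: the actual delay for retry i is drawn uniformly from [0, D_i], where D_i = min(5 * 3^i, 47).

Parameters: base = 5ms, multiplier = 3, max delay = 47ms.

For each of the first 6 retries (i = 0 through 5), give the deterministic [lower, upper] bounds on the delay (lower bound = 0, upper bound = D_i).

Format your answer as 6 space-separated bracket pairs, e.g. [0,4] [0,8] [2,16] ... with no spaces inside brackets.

Computing bounds per retry:
  i=0: D_i=min(5*3^0,47)=5, bounds=[0,5]
  i=1: D_i=min(5*3^1,47)=15, bounds=[0,15]
  i=2: D_i=min(5*3^2,47)=45, bounds=[0,45]
  i=3: D_i=min(5*3^3,47)=47, bounds=[0,47]
  i=4: D_i=min(5*3^4,47)=47, bounds=[0,47]
  i=5: D_i=min(5*3^5,47)=47, bounds=[0,47]

Answer: [0,5] [0,15] [0,45] [0,47] [0,47] [0,47]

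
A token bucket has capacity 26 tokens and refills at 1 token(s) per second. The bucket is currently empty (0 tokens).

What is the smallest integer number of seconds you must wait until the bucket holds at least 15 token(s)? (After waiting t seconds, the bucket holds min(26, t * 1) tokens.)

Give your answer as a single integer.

Need t * 1 >= 15, so t >= 15/1.
Smallest integer t = ceil(15/1) = 15.

Answer: 15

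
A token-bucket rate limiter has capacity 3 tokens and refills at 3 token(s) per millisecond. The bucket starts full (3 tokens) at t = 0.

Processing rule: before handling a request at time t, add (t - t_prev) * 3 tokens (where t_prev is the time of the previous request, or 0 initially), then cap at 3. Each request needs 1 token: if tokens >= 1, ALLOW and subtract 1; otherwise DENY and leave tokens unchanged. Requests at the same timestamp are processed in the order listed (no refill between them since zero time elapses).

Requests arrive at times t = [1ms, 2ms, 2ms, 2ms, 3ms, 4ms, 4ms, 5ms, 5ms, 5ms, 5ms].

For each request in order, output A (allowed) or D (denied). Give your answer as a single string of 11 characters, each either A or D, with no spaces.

Simulating step by step:
  req#1 t=1ms: ALLOW
  req#2 t=2ms: ALLOW
  req#3 t=2ms: ALLOW
  req#4 t=2ms: ALLOW
  req#5 t=3ms: ALLOW
  req#6 t=4ms: ALLOW
  req#7 t=4ms: ALLOW
  req#8 t=5ms: ALLOW
  req#9 t=5ms: ALLOW
  req#10 t=5ms: ALLOW
  req#11 t=5ms: DENY

Answer: AAAAAAAAAAD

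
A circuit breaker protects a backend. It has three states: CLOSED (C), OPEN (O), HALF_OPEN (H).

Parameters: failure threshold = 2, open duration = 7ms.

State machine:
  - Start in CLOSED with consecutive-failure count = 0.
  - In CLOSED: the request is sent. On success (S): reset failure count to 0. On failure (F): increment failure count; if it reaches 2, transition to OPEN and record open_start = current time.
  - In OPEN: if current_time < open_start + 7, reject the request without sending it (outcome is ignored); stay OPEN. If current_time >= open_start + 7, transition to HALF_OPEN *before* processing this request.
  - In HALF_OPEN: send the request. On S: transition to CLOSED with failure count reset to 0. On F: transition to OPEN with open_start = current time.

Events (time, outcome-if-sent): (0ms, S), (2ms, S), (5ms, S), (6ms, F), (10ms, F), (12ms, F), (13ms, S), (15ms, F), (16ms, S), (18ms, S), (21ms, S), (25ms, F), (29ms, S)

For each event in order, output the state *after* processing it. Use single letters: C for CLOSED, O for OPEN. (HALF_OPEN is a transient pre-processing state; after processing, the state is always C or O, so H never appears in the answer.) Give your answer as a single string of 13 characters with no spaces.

Answer: CCCCOOOOOCCCC

Derivation:
State after each event:
  event#1 t=0ms outcome=S: state=CLOSED
  event#2 t=2ms outcome=S: state=CLOSED
  event#3 t=5ms outcome=S: state=CLOSED
  event#4 t=6ms outcome=F: state=CLOSED
  event#5 t=10ms outcome=F: state=OPEN
  event#6 t=12ms outcome=F: state=OPEN
  event#7 t=13ms outcome=S: state=OPEN
  event#8 t=15ms outcome=F: state=OPEN
  event#9 t=16ms outcome=S: state=OPEN
  event#10 t=18ms outcome=S: state=CLOSED
  event#11 t=21ms outcome=S: state=CLOSED
  event#12 t=25ms outcome=F: state=CLOSED
  event#13 t=29ms outcome=S: state=CLOSED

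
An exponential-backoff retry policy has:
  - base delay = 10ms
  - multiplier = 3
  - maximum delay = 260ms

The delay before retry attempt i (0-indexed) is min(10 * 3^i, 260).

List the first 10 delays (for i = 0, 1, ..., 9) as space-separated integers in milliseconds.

Computing each delay:
  i=0: min(10*3^0, 260) = 10
  i=1: min(10*3^1, 260) = 30
  i=2: min(10*3^2, 260) = 90
  i=3: min(10*3^3, 260) = 260
  i=4: min(10*3^4, 260) = 260
  i=5: min(10*3^5, 260) = 260
  i=6: min(10*3^6, 260) = 260
  i=7: min(10*3^7, 260) = 260
  i=8: min(10*3^8, 260) = 260
  i=9: min(10*3^9, 260) = 260

Answer: 10 30 90 260 260 260 260 260 260 260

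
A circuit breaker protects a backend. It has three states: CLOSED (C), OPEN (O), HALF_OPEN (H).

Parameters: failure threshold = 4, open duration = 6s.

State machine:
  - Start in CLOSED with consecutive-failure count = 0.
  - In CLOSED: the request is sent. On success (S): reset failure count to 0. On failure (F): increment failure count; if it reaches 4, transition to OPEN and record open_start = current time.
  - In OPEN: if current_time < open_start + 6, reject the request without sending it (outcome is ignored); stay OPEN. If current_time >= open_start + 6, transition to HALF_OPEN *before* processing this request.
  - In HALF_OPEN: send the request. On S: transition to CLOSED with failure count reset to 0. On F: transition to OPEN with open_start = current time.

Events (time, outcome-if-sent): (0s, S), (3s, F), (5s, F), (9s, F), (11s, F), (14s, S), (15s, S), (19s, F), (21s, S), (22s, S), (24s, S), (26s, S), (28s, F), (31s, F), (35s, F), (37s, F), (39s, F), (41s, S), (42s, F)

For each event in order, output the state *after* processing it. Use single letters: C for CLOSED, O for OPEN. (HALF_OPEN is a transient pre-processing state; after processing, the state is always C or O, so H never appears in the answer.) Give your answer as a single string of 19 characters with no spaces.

Answer: CCCCOOOOOOOCCCCOOOO

Derivation:
State after each event:
  event#1 t=0s outcome=S: state=CLOSED
  event#2 t=3s outcome=F: state=CLOSED
  event#3 t=5s outcome=F: state=CLOSED
  event#4 t=9s outcome=F: state=CLOSED
  event#5 t=11s outcome=F: state=OPEN
  event#6 t=14s outcome=S: state=OPEN
  event#7 t=15s outcome=S: state=OPEN
  event#8 t=19s outcome=F: state=OPEN
  event#9 t=21s outcome=S: state=OPEN
  event#10 t=22s outcome=S: state=OPEN
  event#11 t=24s outcome=S: state=OPEN
  event#12 t=26s outcome=S: state=CLOSED
  event#13 t=28s outcome=F: state=CLOSED
  event#14 t=31s outcome=F: state=CLOSED
  event#15 t=35s outcome=F: state=CLOSED
  event#16 t=37s outcome=F: state=OPEN
  event#17 t=39s outcome=F: state=OPEN
  event#18 t=41s outcome=S: state=OPEN
  event#19 t=42s outcome=F: state=OPEN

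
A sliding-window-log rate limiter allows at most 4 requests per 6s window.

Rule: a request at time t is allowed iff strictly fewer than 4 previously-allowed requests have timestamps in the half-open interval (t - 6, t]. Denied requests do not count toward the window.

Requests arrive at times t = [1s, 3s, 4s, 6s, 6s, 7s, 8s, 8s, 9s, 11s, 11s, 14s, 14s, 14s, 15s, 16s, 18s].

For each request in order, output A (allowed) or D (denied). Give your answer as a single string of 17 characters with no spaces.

Tracking allowed requests in the window:
  req#1 t=1s: ALLOW
  req#2 t=3s: ALLOW
  req#3 t=4s: ALLOW
  req#4 t=6s: ALLOW
  req#5 t=6s: DENY
  req#6 t=7s: ALLOW
  req#7 t=8s: DENY
  req#8 t=8s: DENY
  req#9 t=9s: ALLOW
  req#10 t=11s: ALLOW
  req#11 t=11s: DENY
  req#12 t=14s: ALLOW
  req#13 t=14s: ALLOW
  req#14 t=14s: DENY
  req#15 t=15s: ALLOW
  req#16 t=16s: DENY
  req#17 t=18s: ALLOW

Answer: AAAADADDAADAADADA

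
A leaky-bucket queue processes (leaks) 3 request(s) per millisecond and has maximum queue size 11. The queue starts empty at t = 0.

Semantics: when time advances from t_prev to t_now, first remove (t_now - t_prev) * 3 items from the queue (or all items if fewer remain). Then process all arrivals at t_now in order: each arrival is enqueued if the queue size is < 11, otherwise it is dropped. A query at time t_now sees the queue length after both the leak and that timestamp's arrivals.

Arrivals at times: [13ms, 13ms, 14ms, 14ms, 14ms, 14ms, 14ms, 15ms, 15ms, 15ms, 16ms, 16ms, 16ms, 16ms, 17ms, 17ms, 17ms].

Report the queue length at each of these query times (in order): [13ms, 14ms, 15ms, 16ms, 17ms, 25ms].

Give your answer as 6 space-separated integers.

Answer: 2 5 5 6 6 0

Derivation:
Queue lengths at query times:
  query t=13ms: backlog = 2
  query t=14ms: backlog = 5
  query t=15ms: backlog = 5
  query t=16ms: backlog = 6
  query t=17ms: backlog = 6
  query t=25ms: backlog = 0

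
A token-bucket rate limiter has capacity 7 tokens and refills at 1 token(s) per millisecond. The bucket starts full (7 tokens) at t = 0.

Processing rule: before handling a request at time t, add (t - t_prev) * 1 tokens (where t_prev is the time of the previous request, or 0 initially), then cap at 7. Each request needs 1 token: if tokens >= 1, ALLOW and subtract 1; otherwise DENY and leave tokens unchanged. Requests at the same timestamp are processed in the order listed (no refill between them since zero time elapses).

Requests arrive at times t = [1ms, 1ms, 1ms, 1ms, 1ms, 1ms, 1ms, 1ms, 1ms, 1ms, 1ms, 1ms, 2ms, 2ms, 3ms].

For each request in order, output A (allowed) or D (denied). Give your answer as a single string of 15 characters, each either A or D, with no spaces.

Answer: AAAAAAADDDDDADA

Derivation:
Simulating step by step:
  req#1 t=1ms: ALLOW
  req#2 t=1ms: ALLOW
  req#3 t=1ms: ALLOW
  req#4 t=1ms: ALLOW
  req#5 t=1ms: ALLOW
  req#6 t=1ms: ALLOW
  req#7 t=1ms: ALLOW
  req#8 t=1ms: DENY
  req#9 t=1ms: DENY
  req#10 t=1ms: DENY
  req#11 t=1ms: DENY
  req#12 t=1ms: DENY
  req#13 t=2ms: ALLOW
  req#14 t=2ms: DENY
  req#15 t=3ms: ALLOW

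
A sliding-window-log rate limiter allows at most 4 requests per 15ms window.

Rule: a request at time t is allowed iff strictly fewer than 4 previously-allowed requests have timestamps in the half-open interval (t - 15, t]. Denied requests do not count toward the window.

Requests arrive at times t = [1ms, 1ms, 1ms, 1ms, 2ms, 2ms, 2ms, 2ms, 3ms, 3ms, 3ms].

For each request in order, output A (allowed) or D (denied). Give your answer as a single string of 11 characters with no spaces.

Answer: AAAADDDDDDD

Derivation:
Tracking allowed requests in the window:
  req#1 t=1ms: ALLOW
  req#2 t=1ms: ALLOW
  req#3 t=1ms: ALLOW
  req#4 t=1ms: ALLOW
  req#5 t=2ms: DENY
  req#6 t=2ms: DENY
  req#7 t=2ms: DENY
  req#8 t=2ms: DENY
  req#9 t=3ms: DENY
  req#10 t=3ms: DENY
  req#11 t=3ms: DENY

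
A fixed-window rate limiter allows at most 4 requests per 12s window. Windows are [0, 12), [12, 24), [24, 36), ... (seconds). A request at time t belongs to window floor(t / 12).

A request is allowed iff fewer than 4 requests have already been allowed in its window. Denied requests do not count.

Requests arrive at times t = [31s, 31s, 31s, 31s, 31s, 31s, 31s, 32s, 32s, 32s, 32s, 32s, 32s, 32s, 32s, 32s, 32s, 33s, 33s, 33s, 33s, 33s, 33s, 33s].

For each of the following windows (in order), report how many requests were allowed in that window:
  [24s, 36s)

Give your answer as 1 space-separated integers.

Answer: 4

Derivation:
Processing requests:
  req#1 t=31s (window 2): ALLOW
  req#2 t=31s (window 2): ALLOW
  req#3 t=31s (window 2): ALLOW
  req#4 t=31s (window 2): ALLOW
  req#5 t=31s (window 2): DENY
  req#6 t=31s (window 2): DENY
  req#7 t=31s (window 2): DENY
  req#8 t=32s (window 2): DENY
  req#9 t=32s (window 2): DENY
  req#10 t=32s (window 2): DENY
  req#11 t=32s (window 2): DENY
  req#12 t=32s (window 2): DENY
  req#13 t=32s (window 2): DENY
  req#14 t=32s (window 2): DENY
  req#15 t=32s (window 2): DENY
  req#16 t=32s (window 2): DENY
  req#17 t=32s (window 2): DENY
  req#18 t=33s (window 2): DENY
  req#19 t=33s (window 2): DENY
  req#20 t=33s (window 2): DENY
  req#21 t=33s (window 2): DENY
  req#22 t=33s (window 2): DENY
  req#23 t=33s (window 2): DENY
  req#24 t=33s (window 2): DENY

Allowed counts by window: 4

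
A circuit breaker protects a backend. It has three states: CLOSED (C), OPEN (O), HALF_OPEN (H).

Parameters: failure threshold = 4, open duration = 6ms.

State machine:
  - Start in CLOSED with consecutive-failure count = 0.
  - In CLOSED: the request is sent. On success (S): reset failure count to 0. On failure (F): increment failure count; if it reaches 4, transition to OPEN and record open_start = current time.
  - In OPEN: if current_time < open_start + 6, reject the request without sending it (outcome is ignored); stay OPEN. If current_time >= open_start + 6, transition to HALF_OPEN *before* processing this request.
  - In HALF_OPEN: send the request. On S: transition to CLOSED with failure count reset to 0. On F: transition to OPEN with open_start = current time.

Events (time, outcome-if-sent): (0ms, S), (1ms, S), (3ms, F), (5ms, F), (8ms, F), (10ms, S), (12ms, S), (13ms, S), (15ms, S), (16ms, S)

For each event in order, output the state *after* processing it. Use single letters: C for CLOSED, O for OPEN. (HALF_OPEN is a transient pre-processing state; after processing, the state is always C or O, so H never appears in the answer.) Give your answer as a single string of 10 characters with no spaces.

State after each event:
  event#1 t=0ms outcome=S: state=CLOSED
  event#2 t=1ms outcome=S: state=CLOSED
  event#3 t=3ms outcome=F: state=CLOSED
  event#4 t=5ms outcome=F: state=CLOSED
  event#5 t=8ms outcome=F: state=CLOSED
  event#6 t=10ms outcome=S: state=CLOSED
  event#7 t=12ms outcome=S: state=CLOSED
  event#8 t=13ms outcome=S: state=CLOSED
  event#9 t=15ms outcome=S: state=CLOSED
  event#10 t=16ms outcome=S: state=CLOSED

Answer: CCCCCCCCCC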